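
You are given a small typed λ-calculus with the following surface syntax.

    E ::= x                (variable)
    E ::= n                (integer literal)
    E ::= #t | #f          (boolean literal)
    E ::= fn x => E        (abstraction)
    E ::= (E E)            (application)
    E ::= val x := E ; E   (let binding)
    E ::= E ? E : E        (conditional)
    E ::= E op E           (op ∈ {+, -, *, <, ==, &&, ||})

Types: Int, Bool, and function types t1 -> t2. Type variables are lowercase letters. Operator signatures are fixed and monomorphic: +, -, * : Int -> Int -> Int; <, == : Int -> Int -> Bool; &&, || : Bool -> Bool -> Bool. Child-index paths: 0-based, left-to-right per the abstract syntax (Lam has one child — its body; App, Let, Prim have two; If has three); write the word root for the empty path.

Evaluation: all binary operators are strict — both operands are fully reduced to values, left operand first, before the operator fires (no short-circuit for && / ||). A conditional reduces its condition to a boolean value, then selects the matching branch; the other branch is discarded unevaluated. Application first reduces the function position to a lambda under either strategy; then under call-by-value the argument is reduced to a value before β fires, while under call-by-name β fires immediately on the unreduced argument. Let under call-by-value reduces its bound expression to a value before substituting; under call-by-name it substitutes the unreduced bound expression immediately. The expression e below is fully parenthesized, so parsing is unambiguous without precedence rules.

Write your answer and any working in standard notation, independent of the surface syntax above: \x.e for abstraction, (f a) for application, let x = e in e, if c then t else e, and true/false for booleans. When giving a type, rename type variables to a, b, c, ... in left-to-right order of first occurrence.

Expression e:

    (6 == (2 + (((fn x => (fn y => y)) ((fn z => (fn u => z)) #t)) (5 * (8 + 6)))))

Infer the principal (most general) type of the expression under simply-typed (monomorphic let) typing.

Working:
  unify Int ~ Int
  unify Int ~ Int
y : b
\y._ : b -> b
\x._ : a -> b -> b
z : c
\u._ : d -> c
\z._ : c -> d -> c
  unify c -> d -> c ~ Bool -> e
  unify c ~ Bool
  unify d -> Bool ~ e
_ _ : d -> Bool
  unify a -> b -> b ~ (d -> Bool) -> f
  unify a ~ d -> Bool
  unify b -> b ~ f
_ _ : b -> b
  unify Int ~ Int
  unify Int ~ Int
  unify Int ~ Int
  unify Int ~ Int
  unify b -> b ~ Int -> g
  unify b ~ Int
  unify Int ~ g
_ _ : Int
  unify Int ~ Int
  unify Int ~ Int

Answer: Bool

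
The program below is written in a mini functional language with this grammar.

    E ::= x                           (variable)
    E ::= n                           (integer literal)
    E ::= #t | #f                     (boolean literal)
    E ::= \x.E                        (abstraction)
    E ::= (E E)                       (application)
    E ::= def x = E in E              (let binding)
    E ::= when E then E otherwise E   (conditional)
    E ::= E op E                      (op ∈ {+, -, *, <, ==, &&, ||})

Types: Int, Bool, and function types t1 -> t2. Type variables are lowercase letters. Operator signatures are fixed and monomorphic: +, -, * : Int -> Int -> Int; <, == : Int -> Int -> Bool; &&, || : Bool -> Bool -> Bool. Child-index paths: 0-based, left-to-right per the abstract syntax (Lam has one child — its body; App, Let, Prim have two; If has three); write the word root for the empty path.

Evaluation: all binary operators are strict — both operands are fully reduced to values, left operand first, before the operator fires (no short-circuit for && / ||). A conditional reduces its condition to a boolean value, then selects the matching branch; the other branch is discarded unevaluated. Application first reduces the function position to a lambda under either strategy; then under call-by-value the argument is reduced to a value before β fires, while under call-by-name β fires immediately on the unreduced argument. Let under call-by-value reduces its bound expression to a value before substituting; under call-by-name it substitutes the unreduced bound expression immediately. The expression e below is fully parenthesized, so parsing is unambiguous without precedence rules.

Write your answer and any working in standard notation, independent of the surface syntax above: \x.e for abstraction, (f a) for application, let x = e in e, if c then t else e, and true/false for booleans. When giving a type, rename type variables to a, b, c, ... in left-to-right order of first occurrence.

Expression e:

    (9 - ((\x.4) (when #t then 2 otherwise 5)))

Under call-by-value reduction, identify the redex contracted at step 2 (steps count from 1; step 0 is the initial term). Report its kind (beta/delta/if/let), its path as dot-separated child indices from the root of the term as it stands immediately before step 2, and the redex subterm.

Answer: beta at 1 : ((\x.4) 2)

Working:
step 0: (9 - ((\x.4) (if true then 2 else 5)))
step 1: [if@1.1] (9 - ((\x.4) 2))
step 2: [beta@1] (9 - 4)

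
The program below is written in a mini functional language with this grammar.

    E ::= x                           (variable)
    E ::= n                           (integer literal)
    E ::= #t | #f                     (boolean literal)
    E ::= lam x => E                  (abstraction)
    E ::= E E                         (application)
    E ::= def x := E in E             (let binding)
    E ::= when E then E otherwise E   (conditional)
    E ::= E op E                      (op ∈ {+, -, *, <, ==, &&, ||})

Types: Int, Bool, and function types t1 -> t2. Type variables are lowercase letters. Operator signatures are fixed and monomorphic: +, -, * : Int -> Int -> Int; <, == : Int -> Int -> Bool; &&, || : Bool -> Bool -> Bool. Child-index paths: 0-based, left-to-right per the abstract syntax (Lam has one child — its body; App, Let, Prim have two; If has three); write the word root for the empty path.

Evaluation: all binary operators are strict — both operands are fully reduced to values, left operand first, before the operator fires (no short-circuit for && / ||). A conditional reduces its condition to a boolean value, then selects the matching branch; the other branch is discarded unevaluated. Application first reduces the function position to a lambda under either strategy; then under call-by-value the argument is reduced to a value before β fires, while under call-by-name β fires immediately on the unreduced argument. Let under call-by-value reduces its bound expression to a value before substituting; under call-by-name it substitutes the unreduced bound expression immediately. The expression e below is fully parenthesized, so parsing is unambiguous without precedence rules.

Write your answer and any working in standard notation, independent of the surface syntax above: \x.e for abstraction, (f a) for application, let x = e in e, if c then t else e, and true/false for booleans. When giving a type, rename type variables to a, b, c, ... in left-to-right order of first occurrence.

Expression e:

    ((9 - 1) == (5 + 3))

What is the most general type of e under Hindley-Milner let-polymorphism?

Derivation:
  unify Int ~ Int
  unify Int ~ Int
  unify Int ~ Int
  unify Int ~ Int
  unify Int ~ Int
  unify Int ~ Int

Answer: Bool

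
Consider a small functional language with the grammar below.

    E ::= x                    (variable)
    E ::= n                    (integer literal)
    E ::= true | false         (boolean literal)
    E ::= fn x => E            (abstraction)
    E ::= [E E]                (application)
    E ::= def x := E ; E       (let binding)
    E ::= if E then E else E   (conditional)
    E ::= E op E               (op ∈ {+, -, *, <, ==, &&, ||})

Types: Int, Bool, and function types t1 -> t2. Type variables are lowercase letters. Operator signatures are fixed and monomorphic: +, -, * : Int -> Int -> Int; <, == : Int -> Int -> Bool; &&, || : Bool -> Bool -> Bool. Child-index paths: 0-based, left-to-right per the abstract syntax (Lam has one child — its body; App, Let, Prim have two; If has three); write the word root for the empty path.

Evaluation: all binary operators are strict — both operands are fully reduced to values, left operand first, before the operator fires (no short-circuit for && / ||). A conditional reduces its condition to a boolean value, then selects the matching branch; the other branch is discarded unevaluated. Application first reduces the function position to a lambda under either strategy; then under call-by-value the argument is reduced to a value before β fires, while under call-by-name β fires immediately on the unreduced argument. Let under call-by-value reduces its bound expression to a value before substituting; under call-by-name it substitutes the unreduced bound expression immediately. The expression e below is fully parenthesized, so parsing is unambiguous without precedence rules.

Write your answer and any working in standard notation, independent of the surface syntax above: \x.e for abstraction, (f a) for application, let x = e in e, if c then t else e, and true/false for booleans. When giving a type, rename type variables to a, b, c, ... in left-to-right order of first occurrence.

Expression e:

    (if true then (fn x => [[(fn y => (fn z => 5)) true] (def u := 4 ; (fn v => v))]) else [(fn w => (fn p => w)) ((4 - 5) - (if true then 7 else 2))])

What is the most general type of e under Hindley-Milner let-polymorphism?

Answer: a -> Int

Working:
  unify Bool ~ Bool
\z._ : c -> Int
\y._ : b -> c -> Int
  unify b -> c -> Int ~ Bool -> d
  unify b ~ Bool
  unify c -> Int ~ d
_ _ : c -> Int
let u : Int
v : e
\v._ : e -> e
  unify c -> Int ~ (e -> e) -> f
  unify c ~ e -> e
  unify Int ~ f
_ _ : Int
\x._ : a -> Int
w : g
\p._ : h -> g
\w._ : g -> h -> g
  unify Int ~ Int
  unify Int ~ Int
  unify Int ~ Int
  unify Bool ~ Bool
  unify Int ~ Int
  unify Int ~ Int
  unify g -> h -> g ~ Int -> i
  unify g ~ Int
  unify h -> Int ~ i
_ _ : h -> Int
  unify a -> Int ~ h -> Int
  unify a ~ h
  unify Int ~ Int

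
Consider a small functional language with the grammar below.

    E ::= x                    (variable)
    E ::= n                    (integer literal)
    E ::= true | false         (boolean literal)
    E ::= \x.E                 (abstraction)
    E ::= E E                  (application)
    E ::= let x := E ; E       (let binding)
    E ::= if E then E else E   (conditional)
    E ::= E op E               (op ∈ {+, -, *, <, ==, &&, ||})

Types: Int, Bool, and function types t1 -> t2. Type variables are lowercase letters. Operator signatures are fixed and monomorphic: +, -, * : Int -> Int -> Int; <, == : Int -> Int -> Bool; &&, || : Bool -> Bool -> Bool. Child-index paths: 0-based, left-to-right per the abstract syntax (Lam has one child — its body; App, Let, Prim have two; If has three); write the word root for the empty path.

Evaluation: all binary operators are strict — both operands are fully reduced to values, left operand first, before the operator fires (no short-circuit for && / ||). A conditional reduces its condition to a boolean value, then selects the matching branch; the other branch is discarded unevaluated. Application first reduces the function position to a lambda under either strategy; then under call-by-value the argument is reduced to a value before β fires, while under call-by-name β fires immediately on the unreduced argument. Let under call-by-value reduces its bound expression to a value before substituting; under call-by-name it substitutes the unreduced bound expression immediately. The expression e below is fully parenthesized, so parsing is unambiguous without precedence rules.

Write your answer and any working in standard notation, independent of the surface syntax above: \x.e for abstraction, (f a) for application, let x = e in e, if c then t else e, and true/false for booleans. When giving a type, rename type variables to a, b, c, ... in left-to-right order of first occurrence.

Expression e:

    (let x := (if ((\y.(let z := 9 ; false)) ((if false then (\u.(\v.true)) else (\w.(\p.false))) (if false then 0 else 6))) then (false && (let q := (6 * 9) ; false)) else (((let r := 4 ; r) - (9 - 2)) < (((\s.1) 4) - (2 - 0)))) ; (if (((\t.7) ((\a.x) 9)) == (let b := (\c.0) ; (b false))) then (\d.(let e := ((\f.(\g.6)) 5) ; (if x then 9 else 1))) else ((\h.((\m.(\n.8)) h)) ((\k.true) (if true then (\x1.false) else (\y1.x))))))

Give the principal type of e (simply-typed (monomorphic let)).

Answer: a -> Int

Trace:
let z : Int
\y._ : a -> Bool
  unify Bool ~ Bool
\v._ : c -> Bool
\u._ : b -> c -> Bool
\p._ : e -> Bool
\w._ : d -> e -> Bool
  unify b -> c -> Bool ~ d -> e -> Bool
  unify b ~ d
  unify c -> Bool ~ e -> Bool
  unify c ~ e
  unify Bool ~ Bool
  unify Bool ~ Bool
  unify Int ~ Int
  unify d -> e -> Bool ~ Int -> f
  unify d ~ Int
  unify e -> Bool ~ f
_ _ : e -> Bool
  unify a -> Bool ~ (e -> Bool) -> g
  unify a ~ e -> Bool
  unify Bool ~ g
_ _ : Bool
  unify Bool ~ Bool
  unify Bool ~ Bool
  unify Int ~ Int
  unify Int ~ Int
let q : Int
  unify Bool ~ Bool
let r : Int
r : Int
  unify Int ~ Int
  unify Int ~ Int
  unify Int ~ Int
  unify Int ~ Int
  unify Int ~ Int
\s._ : h -> Int
  unify h -> Int ~ Int -> i
  unify h ~ Int
  unify Int ~ i
_ _ : Int
  unify Int ~ Int
  unify Int ~ Int
  unify Int ~ Int
  unify Int ~ Int
  unify Int ~ Int
  unify Bool ~ Bool
let x : Bool
\t._ : j -> Int
x : Bool
\a._ : k -> Bool
  unify k -> Bool ~ Int -> l
  unify k ~ Int
  unify Bool ~ l
_ _ : Bool
  unify j -> Int ~ Bool -> m
  unify j ~ Bool
  unify Int ~ m
_ _ : Int
  unify Int ~ Int
\c._ : n -> Int
let b : n -> Int
b : n -> Int
  unify n -> Int ~ Bool -> o
  unify n ~ Bool
  unify Int ~ o
_ _ : Int
  unify Int ~ Int
  unify Bool ~ Bool
\g._ : r -> Int
\f._ : q -> r -> Int
  unify q -> r -> Int ~ Int -> s
  unify q ~ Int
  unify r -> Int ~ s
_ _ : r -> Int
let e : r -> Int
x : Bool
  unify Bool ~ Bool
  unify Int ~ Int
\d._ : p -> Int
\n._ : v -> Int
\m._ : u -> v -> Int
h : t
  unify u -> v -> Int ~ t -> w
  unify u ~ t
  unify v -> Int ~ w
_ _ : v -> Int
\h._ : t -> v -> Int
\k._ : x -> Bool
  unify Bool ~ Bool
\x1._ : y -> Bool
x : Bool
\y1._ : z -> Bool
  unify y -> Bool ~ z -> Bool
  unify y ~ z
  unify Bool ~ Bool
  unify x -> Bool ~ (z -> Bool) -> t26
  unify x ~ z -> Bool
  unify Bool ~ t26
_ _ : Bool
  unify t -> v -> Int ~ Bool -> t27
  unify t ~ Bool
  unify v -> Int ~ t27
_ _ : v -> Int
  unify p -> Int ~ v -> Int
  unify p ~ v
  unify Int ~ Int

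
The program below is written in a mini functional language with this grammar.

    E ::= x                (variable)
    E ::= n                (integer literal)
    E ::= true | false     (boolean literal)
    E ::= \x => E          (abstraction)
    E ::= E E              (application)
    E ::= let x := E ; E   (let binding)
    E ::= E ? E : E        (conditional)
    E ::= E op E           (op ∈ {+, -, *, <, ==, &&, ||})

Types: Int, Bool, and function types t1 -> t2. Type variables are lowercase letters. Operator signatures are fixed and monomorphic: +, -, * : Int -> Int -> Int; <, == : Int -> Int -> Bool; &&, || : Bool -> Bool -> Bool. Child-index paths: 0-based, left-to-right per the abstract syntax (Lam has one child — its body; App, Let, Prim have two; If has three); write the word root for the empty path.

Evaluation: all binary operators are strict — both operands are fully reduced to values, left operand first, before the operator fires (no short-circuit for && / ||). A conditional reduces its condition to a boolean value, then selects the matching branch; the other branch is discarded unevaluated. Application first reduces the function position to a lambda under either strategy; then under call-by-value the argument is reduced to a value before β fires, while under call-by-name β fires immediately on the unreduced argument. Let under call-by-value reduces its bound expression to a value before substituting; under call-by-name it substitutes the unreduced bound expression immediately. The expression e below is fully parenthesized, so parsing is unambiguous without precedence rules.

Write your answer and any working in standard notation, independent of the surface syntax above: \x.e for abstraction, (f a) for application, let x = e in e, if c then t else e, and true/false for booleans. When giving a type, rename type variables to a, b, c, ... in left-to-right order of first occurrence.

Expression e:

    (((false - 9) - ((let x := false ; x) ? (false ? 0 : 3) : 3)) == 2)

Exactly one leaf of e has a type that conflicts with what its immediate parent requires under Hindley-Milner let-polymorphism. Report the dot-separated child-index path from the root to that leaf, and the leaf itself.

Trace:
  unify Bool ~ Int
  FAIL: mismatch Bool ~ Int

Answer: 0.0.0 : false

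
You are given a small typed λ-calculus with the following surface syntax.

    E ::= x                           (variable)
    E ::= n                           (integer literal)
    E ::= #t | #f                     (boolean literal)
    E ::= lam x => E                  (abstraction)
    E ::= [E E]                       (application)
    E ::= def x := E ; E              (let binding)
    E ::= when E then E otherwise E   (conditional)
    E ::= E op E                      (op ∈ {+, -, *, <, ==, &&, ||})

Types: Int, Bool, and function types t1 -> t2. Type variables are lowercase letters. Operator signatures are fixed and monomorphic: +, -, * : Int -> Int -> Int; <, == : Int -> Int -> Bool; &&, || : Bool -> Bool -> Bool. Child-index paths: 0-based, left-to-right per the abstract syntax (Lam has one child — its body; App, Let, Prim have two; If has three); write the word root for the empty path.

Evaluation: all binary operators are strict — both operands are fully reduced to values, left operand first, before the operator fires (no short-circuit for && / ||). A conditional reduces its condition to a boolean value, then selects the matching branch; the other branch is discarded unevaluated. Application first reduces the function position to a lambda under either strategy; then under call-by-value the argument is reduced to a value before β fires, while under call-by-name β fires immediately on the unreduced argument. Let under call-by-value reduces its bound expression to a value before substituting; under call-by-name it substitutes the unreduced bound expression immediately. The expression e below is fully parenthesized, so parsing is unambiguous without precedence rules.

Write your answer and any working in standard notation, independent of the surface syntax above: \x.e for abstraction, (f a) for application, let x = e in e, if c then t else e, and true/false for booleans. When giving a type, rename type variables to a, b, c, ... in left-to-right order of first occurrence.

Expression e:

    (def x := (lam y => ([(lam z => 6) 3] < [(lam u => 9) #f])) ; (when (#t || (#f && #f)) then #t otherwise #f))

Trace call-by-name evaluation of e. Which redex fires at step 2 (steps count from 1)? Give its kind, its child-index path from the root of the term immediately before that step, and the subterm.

Answer: delta at 0.1 : (false && false)

Derivation:
step 0: (let x = (\y.(((\z.6) 3) < ((\u.9) false))) in (if (true || (false && false)) then true else false))
step 1: [let@root] (if (true || (false && false)) then true else false)
step 2: [delta@0.1] (if (true || false) then true else false)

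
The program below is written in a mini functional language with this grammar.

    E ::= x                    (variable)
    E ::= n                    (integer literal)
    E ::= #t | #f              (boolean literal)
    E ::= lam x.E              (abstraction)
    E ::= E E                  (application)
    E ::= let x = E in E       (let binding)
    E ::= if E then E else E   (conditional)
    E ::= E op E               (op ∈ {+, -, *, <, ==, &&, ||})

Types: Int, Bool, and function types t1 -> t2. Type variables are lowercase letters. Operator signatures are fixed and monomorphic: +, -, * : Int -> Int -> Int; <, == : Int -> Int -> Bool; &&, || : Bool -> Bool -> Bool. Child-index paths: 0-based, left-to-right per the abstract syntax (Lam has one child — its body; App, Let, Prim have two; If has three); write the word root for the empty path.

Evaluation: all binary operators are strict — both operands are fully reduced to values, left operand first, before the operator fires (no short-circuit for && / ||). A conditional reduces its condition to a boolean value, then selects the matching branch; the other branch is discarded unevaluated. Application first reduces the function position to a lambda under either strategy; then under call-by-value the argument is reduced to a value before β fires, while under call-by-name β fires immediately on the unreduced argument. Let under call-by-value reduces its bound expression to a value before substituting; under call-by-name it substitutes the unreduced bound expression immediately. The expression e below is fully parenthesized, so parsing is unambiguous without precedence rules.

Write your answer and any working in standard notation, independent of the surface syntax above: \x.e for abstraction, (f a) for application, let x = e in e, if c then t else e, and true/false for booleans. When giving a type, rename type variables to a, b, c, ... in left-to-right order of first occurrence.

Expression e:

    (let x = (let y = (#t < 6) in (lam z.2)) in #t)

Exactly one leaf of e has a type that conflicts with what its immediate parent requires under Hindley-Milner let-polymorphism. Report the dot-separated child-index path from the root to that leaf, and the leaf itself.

Answer: 0.0.0 : true

Working:
  unify Bool ~ Int
  FAIL: mismatch Bool ~ Int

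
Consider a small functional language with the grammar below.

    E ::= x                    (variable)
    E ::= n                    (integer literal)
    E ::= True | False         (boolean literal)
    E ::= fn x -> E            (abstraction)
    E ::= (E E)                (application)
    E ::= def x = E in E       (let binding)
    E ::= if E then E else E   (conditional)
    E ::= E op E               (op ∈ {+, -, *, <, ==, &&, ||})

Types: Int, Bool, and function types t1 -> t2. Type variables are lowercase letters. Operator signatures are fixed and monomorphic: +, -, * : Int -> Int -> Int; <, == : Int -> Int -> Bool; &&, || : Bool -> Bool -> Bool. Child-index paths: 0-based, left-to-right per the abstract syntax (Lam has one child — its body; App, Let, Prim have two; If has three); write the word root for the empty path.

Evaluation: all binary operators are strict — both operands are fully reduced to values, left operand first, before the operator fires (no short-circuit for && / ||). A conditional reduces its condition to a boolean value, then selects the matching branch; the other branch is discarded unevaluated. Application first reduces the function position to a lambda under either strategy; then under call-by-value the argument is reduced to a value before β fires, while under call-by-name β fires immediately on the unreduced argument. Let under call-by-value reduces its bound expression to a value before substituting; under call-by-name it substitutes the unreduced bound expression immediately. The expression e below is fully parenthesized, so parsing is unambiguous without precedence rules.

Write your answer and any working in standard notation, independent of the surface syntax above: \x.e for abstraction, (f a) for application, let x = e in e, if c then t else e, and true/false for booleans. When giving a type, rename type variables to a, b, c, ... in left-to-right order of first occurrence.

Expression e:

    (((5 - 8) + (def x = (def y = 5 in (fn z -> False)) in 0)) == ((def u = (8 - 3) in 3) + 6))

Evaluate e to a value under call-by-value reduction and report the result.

Answer: false

Trace:
step 0: (((5 - 8) + (let x = (let y = 5 in (\z.false)) in 0)) == ((let u = (8 - 3) in 3) + 6))
step 1: [delta@0.0] ((-3 + (let x = (let y = 5 in (\z.false)) in 0)) == ((let u = (8 - 3) in 3) + 6))
step 2: [let@0.1.0] ((-3 + (let x = (\z.false) in 0)) == ((let u = (8 - 3) in 3) + 6))
step 3: [let@0.1] ((-3 + 0) == ((let u = (8 - 3) in 3) + 6))
step 4: [delta@0] (-3 == ((let u = (8 - 3) in 3) + 6))
step 5: [delta@1.0.0] (-3 == ((let u = 5 in 3) + 6))
step 6: [let@1.0] (-3 == (3 + 6))
step 7: [delta@1] (-3 == 9)
step 8: [delta@root] false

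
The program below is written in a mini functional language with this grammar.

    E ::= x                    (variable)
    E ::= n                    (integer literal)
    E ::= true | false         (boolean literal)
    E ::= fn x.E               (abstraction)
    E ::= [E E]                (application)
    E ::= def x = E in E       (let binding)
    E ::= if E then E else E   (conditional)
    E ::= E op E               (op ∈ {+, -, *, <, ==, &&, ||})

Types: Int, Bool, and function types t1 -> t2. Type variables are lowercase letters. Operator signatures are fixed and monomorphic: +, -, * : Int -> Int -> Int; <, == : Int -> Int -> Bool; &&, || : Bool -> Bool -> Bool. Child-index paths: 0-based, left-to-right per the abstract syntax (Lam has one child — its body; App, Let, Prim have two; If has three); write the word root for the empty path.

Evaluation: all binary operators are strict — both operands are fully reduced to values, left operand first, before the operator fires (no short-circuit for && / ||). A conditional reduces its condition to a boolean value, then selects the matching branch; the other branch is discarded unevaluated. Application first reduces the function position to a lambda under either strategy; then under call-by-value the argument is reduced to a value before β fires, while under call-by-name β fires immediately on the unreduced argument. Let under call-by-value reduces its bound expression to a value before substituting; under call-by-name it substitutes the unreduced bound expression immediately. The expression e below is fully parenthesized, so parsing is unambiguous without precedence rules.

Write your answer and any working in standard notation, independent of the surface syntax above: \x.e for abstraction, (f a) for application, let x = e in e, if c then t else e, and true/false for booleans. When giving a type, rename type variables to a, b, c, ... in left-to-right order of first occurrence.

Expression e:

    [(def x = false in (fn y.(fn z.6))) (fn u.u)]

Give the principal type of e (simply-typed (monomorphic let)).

Answer: a -> Int

Working:
let x : Bool
\z._ : b -> Int
\y._ : a -> b -> Int
u : c
\u._ : c -> c
  unify a -> b -> Int ~ (c -> c) -> d
  unify a ~ c -> c
  unify b -> Int ~ d
_ _ : b -> Int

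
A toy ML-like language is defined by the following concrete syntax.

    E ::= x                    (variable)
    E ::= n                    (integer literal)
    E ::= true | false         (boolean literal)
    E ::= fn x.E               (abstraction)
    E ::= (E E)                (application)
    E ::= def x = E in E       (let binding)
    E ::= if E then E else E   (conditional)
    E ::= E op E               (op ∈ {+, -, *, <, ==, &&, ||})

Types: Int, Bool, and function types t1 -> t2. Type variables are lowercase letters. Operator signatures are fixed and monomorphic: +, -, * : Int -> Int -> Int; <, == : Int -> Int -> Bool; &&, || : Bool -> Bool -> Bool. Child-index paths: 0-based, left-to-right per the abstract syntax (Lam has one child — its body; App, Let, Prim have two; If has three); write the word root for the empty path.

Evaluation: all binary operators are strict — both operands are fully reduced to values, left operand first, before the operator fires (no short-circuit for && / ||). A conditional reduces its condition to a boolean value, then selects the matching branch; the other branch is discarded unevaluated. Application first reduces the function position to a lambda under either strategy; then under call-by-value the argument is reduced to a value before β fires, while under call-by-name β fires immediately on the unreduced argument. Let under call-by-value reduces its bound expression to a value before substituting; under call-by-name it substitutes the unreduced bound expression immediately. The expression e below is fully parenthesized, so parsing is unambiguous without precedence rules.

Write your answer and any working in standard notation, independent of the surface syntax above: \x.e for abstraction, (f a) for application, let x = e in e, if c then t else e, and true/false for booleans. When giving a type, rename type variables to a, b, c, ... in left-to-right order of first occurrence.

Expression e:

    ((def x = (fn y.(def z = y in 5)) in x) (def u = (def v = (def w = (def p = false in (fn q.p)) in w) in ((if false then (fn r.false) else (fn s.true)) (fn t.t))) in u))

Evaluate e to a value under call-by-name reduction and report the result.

Working:
step 0: ((let x = (\y.(let z = y in 5)) in x) (let u = (let v = (let w = (let p = false in (\q.p)) in w) in ((if false then (\r.false) else (\s.true)) (\t.t))) in u))
step 1: [let@0] ((\y.(let z = y in 5)) (let u = (let v = (let w = (let p = false in (\q.p)) in w) in ((if false then (\r.false) else (\s.true)) (\t.t))) in u))
step 2: [beta@root] (let z = (let u = (let v = (let w = (let p = false in (\q.p)) in w) in ((if false then (\r.false) else (\s.true)) (\t.t))) in u) in 5)
step 3: [let@root] 5

Answer: 5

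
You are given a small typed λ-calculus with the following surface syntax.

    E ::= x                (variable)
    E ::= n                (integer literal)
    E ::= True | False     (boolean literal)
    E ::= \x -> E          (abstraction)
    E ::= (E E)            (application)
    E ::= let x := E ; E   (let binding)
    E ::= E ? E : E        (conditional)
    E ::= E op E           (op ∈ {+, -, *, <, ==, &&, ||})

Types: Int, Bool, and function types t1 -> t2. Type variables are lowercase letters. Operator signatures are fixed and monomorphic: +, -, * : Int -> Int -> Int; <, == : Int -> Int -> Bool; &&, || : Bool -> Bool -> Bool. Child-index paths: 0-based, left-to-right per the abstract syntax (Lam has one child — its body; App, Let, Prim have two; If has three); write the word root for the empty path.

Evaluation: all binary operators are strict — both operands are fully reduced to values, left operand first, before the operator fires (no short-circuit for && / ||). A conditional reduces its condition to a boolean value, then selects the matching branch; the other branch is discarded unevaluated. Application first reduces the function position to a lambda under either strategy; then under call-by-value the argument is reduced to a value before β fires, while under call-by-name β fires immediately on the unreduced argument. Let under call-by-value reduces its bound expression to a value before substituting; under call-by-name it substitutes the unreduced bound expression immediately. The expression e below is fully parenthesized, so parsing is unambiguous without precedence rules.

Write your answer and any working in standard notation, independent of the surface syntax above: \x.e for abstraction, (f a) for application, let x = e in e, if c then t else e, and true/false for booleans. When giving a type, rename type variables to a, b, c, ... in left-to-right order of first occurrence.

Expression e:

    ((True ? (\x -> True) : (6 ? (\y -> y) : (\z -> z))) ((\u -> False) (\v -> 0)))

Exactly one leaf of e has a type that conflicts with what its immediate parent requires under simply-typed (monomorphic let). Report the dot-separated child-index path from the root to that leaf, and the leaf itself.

Answer: 0.2.0 : 6

Working:
  unify Bool ~ Bool
\x._ : a -> Bool
  unify Int ~ Bool
  FAIL: mismatch Int ~ Bool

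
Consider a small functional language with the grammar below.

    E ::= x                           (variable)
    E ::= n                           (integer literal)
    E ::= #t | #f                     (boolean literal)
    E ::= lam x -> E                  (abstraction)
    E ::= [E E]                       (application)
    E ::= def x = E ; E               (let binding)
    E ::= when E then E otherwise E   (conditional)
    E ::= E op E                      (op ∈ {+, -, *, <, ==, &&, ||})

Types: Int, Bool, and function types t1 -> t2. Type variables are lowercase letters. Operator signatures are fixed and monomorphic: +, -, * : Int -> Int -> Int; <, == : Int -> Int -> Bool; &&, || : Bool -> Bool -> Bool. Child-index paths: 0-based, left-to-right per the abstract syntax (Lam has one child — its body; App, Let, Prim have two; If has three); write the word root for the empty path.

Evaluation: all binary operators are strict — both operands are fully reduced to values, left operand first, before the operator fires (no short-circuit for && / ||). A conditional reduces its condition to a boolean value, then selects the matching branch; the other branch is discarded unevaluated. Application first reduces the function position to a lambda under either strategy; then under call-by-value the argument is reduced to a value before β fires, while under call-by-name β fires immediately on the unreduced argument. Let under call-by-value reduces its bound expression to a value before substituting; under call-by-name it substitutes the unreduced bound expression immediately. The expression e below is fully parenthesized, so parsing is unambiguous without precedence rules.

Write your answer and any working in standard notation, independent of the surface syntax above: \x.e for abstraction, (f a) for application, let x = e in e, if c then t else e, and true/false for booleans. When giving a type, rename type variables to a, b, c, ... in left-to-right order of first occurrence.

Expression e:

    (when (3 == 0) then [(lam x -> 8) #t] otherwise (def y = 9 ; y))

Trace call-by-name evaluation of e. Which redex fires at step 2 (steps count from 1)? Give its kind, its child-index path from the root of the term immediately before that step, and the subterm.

Trace:
step 0: (if (3 == 0) then ((\x.8) true) else (let y = 9 in y))
step 1: [delta@0] (if false then ((\x.8) true) else (let y = 9 in y))
step 2: [if@root] (let y = 9 in y)

Answer: if at root : (if false then ((\x.8) true) else (let y = 9 in y))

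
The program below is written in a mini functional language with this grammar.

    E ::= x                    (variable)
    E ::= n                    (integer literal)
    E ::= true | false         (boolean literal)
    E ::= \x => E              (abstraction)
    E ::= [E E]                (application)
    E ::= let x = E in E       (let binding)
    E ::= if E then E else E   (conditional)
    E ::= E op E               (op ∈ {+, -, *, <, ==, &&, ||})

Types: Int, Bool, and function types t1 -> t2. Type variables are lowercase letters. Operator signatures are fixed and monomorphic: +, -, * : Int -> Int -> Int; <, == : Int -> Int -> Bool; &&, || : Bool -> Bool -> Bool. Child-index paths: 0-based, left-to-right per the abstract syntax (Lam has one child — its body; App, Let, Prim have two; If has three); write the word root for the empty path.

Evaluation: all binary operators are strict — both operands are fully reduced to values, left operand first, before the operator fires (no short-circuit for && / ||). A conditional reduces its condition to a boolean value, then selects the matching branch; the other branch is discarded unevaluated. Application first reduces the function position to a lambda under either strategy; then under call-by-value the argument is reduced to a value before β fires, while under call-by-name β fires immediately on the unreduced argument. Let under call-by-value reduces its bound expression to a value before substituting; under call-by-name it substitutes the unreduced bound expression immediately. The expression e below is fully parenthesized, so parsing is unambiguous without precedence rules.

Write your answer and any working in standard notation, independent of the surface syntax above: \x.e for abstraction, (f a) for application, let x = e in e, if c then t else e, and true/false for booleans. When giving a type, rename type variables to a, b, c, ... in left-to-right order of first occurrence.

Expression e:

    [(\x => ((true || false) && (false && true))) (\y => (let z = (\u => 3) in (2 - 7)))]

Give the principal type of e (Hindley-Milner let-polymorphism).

Derivation:
  unify Bool ~ Bool
  unify Bool ~ Bool
  unify Bool ~ Bool
  unify Bool ~ Bool
  unify Bool ~ Bool
  unify Bool ~ Bool
\x._ : a -> Bool
\u._ : c -> Int
let z : forall. c -> Int
  unify Int ~ Int
  unify Int ~ Int
\y._ : b -> Int
  unify a -> Bool ~ (b -> Int) -> d
  unify a ~ b -> Int
  unify Bool ~ d
_ _ : Bool

Answer: Bool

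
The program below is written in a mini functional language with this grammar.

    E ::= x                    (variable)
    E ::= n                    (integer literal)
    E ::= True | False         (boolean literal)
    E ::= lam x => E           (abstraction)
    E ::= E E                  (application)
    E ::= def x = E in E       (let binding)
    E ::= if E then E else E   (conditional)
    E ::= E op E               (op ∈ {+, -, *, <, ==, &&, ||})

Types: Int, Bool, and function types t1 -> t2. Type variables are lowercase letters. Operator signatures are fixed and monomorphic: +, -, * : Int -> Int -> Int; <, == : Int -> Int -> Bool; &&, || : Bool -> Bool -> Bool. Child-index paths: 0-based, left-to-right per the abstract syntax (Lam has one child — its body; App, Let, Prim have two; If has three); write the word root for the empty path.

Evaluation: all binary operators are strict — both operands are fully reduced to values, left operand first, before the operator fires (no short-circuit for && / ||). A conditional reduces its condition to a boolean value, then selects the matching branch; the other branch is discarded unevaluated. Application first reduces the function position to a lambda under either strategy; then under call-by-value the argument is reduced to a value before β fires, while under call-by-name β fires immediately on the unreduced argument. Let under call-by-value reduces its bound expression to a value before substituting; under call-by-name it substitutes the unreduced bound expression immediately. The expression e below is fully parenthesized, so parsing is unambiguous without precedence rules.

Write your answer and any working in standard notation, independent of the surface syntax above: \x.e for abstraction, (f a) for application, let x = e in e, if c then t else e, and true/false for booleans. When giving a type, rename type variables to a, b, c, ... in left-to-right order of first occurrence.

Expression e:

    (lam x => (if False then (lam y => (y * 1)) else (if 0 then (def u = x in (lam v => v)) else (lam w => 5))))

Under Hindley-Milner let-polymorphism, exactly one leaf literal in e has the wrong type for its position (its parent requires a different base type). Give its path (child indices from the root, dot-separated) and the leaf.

Answer: 0.2.0 : 0

Trace:
  unify Bool ~ Bool
y : b
  unify b ~ Int
  unify Int ~ Int
\y._ : Int -> Int
  unify Int ~ Bool
  FAIL: mismatch Int ~ Bool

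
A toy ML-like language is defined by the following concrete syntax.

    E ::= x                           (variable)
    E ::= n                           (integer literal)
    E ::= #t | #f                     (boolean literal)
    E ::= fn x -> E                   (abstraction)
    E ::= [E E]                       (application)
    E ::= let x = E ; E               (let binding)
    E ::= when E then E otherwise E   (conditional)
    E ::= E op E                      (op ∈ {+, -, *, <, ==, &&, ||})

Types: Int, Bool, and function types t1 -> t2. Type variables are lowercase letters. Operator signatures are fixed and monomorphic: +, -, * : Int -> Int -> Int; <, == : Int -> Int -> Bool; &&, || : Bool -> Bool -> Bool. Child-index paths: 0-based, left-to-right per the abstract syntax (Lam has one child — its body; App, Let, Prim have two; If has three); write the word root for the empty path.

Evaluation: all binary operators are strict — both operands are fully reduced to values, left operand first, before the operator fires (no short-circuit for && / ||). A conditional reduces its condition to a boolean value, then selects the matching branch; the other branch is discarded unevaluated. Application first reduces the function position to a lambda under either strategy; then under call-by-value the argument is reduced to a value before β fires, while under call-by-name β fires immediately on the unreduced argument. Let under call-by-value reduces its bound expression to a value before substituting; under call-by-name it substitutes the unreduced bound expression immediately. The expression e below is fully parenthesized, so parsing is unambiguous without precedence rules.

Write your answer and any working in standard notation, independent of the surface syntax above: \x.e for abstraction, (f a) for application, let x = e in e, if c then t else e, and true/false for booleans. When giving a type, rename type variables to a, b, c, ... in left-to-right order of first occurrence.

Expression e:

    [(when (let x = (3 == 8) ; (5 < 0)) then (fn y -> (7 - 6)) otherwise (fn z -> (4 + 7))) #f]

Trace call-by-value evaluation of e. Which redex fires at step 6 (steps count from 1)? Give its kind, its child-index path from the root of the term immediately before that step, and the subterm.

Trace:
step 0: ((if (let x = (3 == 8) in (5 < 0)) then (\y.(7 - 6)) else (\z.(4 + 7))) false)
step 1: [delta@0.0.0] ((if (let x = false in (5 < 0)) then (\y.(7 - 6)) else (\z.(4 + 7))) false)
step 2: [let@0.0] ((if (5 < 0) then (\y.(7 - 6)) else (\z.(4 + 7))) false)
step 3: [delta@0.0] ((if false then (\y.(7 - 6)) else (\z.(4 + 7))) false)
step 4: [if@0] ((\z.(4 + 7)) false)
step 5: [beta@root] (4 + 7)
step 6: [delta@root] 11

Answer: delta at root : (4 + 7)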